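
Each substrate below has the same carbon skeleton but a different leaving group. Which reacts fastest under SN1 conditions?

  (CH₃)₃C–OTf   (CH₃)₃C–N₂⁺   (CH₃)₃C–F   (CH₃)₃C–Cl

(CH₃)₃C–N₂⁺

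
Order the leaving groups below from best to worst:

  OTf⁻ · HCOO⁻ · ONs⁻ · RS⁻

OTf⁻ > ONs⁻ > HCOO⁻ > RS⁻

A good leaving group is a weak base: the lower the pKₐ of its conjugate acid, the more readily it departs.
OTf⁻: pKₐ(CF₃SO₃H (triflic acid)) ≈ -14 — charge spread over three oxygens and a CF₃ group; the premier leaving group in synthesis
ONs⁻: pKₐ(p-O₂NC₆H₄SO₃H) ≈ -3.5
HCOO⁻: pKₐ(HCOOH) ≈ 3.8
RS⁻: pKₐ(RSH (a thiol)) ≈ 10.5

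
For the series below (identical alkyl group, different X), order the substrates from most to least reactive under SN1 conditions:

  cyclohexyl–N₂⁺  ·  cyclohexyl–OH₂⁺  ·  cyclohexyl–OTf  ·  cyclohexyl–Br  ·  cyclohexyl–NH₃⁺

cyclohexyl–N₂⁺ > cyclohexyl–OTf > cyclohexyl–Br > cyclohexyl–OH₂⁺ > cyclohexyl–NH₃⁺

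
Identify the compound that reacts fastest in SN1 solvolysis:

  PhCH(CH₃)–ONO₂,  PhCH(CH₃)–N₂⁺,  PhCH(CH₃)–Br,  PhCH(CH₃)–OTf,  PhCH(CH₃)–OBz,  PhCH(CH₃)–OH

PhCH(CH₃)–N₂⁺

Same R in every case — rank the leaving groups.
A good leaving group is a weak base: the lower the pKₐ of its conjugate acid, the more readily it departs.
PhCH(CH₃)–N₂⁺ loses N₂: no meaningful conjugate acid; N₂ departs as an exceptionally stable neutral molecule
PhCH(CH₃)–OTf loses OTf⁻: pKₐ(CF₃SO₃H (triflic acid)) ≈ -14
PhCH(CH₃)–Br loses Br⁻: pKₐ(HBr) ≈ -9
PhCH(CH₃)–ONO₂ loses NO₃⁻: pKₐ(HNO₃) ≈ -1.3
PhCH(CH₃)–OBz loses PhCOO⁻: pKₐ(C₆H₅COOH) ≈ 4.2
PhCH(CH₃)–OH loses OH⁻: pKₐ(H₂O) ≈ 15.7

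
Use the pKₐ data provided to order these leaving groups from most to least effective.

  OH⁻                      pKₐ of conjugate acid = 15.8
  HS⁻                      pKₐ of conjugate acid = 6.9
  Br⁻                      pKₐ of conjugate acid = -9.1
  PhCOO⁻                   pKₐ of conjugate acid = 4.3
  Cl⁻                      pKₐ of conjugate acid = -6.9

Lower conjugate-acid pKₐ ⇒ weaker base ⇒ better leaving group.
Sorting by the given values: Br⁻ (-9.1), Cl⁻ (-6.9), PhCOO⁻ (4.3), HS⁻ (6.9), OH⁻ (15.8).

Br⁻ > Cl⁻ > PhCOO⁻ > HS⁻ > OH⁻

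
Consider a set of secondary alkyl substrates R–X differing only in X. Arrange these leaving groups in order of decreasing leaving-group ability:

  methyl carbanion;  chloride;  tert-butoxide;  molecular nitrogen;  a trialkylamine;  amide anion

Rank by basicity of the departing species: weakest base leaves most easily.
molecular nitrogen: no meaningful conjugate acid; N₂ departs as an exceptionally stable neutral molecule
chloride: pKₐ(HCl) ≈ -7
a trialkylamine: pKₐ(R'₃NH⁺) ≈ 10.7 — neutral but still a fairly strong base; Hofmann-elimination LG
tert-butoxide: pKₐ(t-BuOH) ≈ 18
amide anion: pKₐ(NH₃) ≈ 38 — extremely strong base; never a leaving group
methyl carbanion: pKₐ(CH₄) ≈ 48

molecular nitrogen > chloride > a trialkylamine > tert-butoxide > amide anion > methyl carbanion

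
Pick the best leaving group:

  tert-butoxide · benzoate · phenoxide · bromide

bromide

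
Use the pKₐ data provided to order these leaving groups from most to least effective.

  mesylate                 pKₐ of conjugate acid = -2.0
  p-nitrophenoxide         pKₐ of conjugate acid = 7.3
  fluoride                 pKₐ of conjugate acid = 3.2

Lower conjugate-acid pKₐ ⇒ weaker base ⇒ better leaving group.
Sorting by the given values: mesylate (-2.0), fluoride (3.2), p-nitrophenoxide (7.3).

mesylate > fluoride > p-nitrophenoxide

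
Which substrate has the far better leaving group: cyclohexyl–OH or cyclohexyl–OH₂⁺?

From cyclohexyl–OH the departing group would be OH⁻ (pKₐ(H₂O) ≈ 15.7). Strong base; essentially never leaves without prior activation.
From cyclohexyl–OH₂⁺ the leaving group is H₂O (pKₐ(H₃O⁺) ≈ -1.7). Neutral; leaves from a protonated alcohol (R–OH₂⁺).
(In practice cyclohexyl–OH₂⁺ is made from cyclohexyl–OH by protonation with strong acid, converting the leaving group from hydroxide to neutral water.)

cyclohexyl–OH₂⁺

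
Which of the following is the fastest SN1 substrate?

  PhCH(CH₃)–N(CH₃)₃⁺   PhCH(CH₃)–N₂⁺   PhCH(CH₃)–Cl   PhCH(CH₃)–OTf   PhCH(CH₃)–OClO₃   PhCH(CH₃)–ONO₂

PhCH(CH₃)–N₂⁺

Identical carbon frameworks mean the comparison reduces to leaving-group quality.
A good leaving group is a weak base: the lower the pKₐ of its conjugate acid, the more readily it departs.
PhCH(CH₃)–N₂⁺ loses N₂: no meaningful conjugate acid; N₂ departs as an exceptionally stable neutral molecule
PhCH(CH₃)–OTf loses OTf⁻: pKₐ(CF₃SO₃H (triflic acid)) ≈ -14
PhCH(CH₃)–OClO₃ loses ClO₄⁻: pKₐ(HClO₄) ≈ -10
PhCH(CH₃)–Cl loses Cl⁻: pKₐ(HCl) ≈ -7
PhCH(CH₃)–ONO₂ loses NO₃⁻: pKₐ(HNO₃) ≈ -1.3
PhCH(CH₃)–N(CH₃)₃⁺ loses NR'₃: pKₐ(R'₃NH⁺) ≈ 10.7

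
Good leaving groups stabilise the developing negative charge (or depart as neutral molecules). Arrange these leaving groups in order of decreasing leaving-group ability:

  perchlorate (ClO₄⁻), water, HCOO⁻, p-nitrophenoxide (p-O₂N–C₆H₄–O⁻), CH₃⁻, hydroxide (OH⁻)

perchlorate (ClO₄⁻) > water > HCOO⁻ > p-nitrophenoxide (p-O₂N–C₆H₄–O⁻) > hydroxide (OH⁻) > CH₃⁻

The more stable X⁻ (or X) is on its own — i.e. the weaker a base it is — the better a leaving group it makes.
perchlorate (ClO₄⁻): pKₐ(HClO₄) ≈ -10 — extremely weak base; rarely used for safety reasons
water: pKₐ(H₃O⁺) ≈ -1.7 — neutral; leaves from a protonated alcohol (R–OH₂⁺)
HCOO⁻: pKₐ(HCOOH) ≈ 3.8 — resonance-stabilised carboxylate
p-nitrophenoxide (p-O₂N–C₆H₄–O⁻): pKₐ(p-nitrophenol) ≈ 7.2
hydroxide (OH⁻): pKₐ(H₂O) ≈ 15.7 — strong base; essentially never leaves without prior activation
CH₃⁻: pKₐ(CH₄) ≈ 48 — unstabilised carbanion; the worst conceivable leaving group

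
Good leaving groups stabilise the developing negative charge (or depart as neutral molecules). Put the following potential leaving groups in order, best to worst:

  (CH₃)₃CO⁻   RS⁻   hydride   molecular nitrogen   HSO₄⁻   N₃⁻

molecular nitrogen: no meaningful conjugate acid; N₂ departs as an exceptionally stable neutral molecule
HSO₄⁻: pKₐ(H₂SO₄) ≈ -3
N₃⁻: pKₐ(HN₃) ≈ 4.7
RS⁻: pKₐ(RSH (a thiol)) ≈ 10.5
(CH₃)₃CO⁻: pKₐ(t-BuOH) ≈ 18
hydride: pKₐ(H₂) ≈ 36

molecular nitrogen > HSO₄⁻ > N₃⁻ > RS⁻ > (CH₃)₃CO⁻ > hydride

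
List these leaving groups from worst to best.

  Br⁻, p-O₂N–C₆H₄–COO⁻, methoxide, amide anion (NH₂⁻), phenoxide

amide anion (NH₂⁻) < methoxide < phenoxide < p-O₂N–C₆H₄–COO⁻ < Br⁻

A good leaving group is a weak base: the lower the pKₐ of its conjugate acid, the more readily it departs.
Br⁻: pKₐ(HBr) ≈ -9 — weak base; good leaving group
p-O₂N–C₆H₄–COO⁻: pKₐ(p-nitrobenzoic acid) ≈ 3.4 — electron-withdrawing nitro group stabilises the carboxylate
phenoxide: pKₐ(C₆H₅OH (phenol)) ≈ 10
methoxide: pKₐ(CH₃OH) ≈ 15.5
amide anion (NH₂⁻): pKₐ(NH₃) ≈ 38
Reversing gives the worst-to-best order requested.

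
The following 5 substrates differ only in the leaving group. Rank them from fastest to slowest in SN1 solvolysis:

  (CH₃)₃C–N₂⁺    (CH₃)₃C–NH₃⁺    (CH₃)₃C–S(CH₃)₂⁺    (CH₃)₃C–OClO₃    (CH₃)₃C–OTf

With the same alkyl group throughout, only the leaving group differentiates the rates.
Rank by basicity of the departing species: weakest base leaves most easily.
(CH₃)₃C–N₂⁺ loses N₂: no meaningful conjugate acid; N₂ departs as an exceptionally stable neutral molecule
(CH₃)₃C–OTf loses OTf⁻: pKₐ(CF₃SO₃H (triflic acid)) ≈ -14
(CH₃)₃C–OClO₃ loses ClO₄⁻: pKₐ(HClO₄) ≈ -10
(CH₃)₃C–S(CH₃)₂⁺ loses SR'₂: pKₐ(R'₂SH⁺) ≈ -7
(CH₃)₃C–NH₃⁺ loses NH₃: pKₐ(NH₄⁺) ≈ 9.2

(CH₃)₃C–N₂⁺ > (CH₃)₃C–OTf > (CH₃)₃C–OClO₃ > (CH₃)₃C–S(CH₃)₂⁺ > (CH₃)₃C–NH₃⁺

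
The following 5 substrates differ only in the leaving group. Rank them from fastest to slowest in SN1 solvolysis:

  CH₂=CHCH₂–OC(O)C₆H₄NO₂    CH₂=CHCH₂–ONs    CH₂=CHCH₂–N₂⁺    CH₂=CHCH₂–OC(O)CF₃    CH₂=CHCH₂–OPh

With the same alkyl group throughout, only the leaving group differentiates the rates.
A good leaving group is a weak base: the lower the pKₐ of its conjugate acid, the more readily it departs.
CH₂=CHCH₂–N₂⁺ loses N₂: no meaningful conjugate acid; N₂ departs as an exceptionally stable neutral molecule
CH₂=CHCH₂–ONs loses ONs⁻: pKₐ(p-O₂NC₆H₄SO₃H) ≈ -3.5
CH₂=CHCH₂–OC(O)CF₃ loses CF₃COO⁻: pKₐ(CF₃COOH) ≈ 0.2
CH₂=CHCH₂–OC(O)C₆H₄NO₂ loses p-O₂N–C₆H₄–COO⁻: pKₐ(p-nitrobenzoic acid) ≈ 3.4
CH₂=CHCH₂–OPh loses PhO⁻: pKₐ(C₆H₅OH (phenol)) ≈ 10

CH₂=CHCH₂–N₂⁺ > CH₂=CHCH₂–ONs > CH₂=CHCH₂–OC(O)CF₃ > CH₂=CHCH₂–OC(O)C₆H₄NO₂ > CH₂=CHCH₂–OPh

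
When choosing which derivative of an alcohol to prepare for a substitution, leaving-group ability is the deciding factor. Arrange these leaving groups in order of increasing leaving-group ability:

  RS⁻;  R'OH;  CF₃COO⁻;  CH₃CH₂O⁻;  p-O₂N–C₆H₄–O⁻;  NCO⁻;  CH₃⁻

Leaving-group ability tracks the stability of the departed species; conjugate-acid pKₐ is the usual yardstick (lower pKₐ → better LG).
R'OH: pKₐ(R'OH₂⁺) ≈ -2.4
CF₃COO⁻: pKₐ(CF₃COOH) ≈ 0.2
NCO⁻: pKₐ(HOCN) ≈ 3.5
p-O₂N–C₆H₄–O⁻: pKₐ(p-nitrophenol) ≈ 7.2 — nitro group delocalises the charge; the classic chromogenic LG
RS⁻: pKₐ(RSH (a thiol)) ≈ 10.5 — moderately basic; rarely leaves without activation
CH₃CH₂O⁻: pKₐ(CH₃CH₂OH) ≈ 16 — strong base; alkoxides do not leave unassisted
CH₃⁻: pKₐ(CH₄) ≈ 48 — unstabilised carbanion; the worst conceivable leaving group
Listed from poorest to best leaving group as asked.

CH₃⁻ < CH₃CH₂O⁻ < RS⁻ < p-O₂N–C₆H₄–O⁻ < NCO⁻ < CF₃COO⁻ < R'OH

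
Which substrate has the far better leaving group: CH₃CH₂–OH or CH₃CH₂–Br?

CH₃CH₂–Br

From CH₃CH₂–OH the departing group would be OH⁻ (pKₐ(H₂O) ≈ 15.7). Strong base; essentially never leaves without prior activation.
From CH₃CH₂–Br the leaving group is Br⁻ (pKₐ(HBr) ≈ -9). Weak base; good leaving group.
(In practice CH₃CH₂–Br is made from CH₃CH₂–OH by treatment with PBr₃, replacing the hydroxyl with bromide.)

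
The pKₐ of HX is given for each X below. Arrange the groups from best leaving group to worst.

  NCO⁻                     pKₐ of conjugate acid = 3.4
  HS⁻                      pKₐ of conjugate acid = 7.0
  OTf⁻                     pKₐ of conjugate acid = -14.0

Lower conjugate-acid pKₐ ⇒ weaker base ⇒ better leaving group.
Sorting by the given values: OTf⁻ (-14.0), NCO⁻ (3.4), HS⁻ (7.0).

OTf⁻ > NCO⁻ > HS⁻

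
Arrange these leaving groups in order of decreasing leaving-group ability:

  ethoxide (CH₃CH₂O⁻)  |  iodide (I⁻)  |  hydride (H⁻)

The more stable X⁻ (or X) is on its own — i.e. the weaker a base it is — the better a leaving group it makes.
iodide (I⁻): pKₐ(HI) ≈ -10 — large, highly polarisable; very weak base
ethoxide (CH₃CH₂O⁻): pKₐ(CH₃CH₂OH) ≈ 16 — strong base; alkoxides do not leave unassisted
hydride (H⁻): pKₐ(H₂) ≈ 36 — extremely strong base; leaves only in special hydride-transfer contexts

iodide (I⁻) > ethoxide (CH₃CH₂O⁻) > hydride (H⁻)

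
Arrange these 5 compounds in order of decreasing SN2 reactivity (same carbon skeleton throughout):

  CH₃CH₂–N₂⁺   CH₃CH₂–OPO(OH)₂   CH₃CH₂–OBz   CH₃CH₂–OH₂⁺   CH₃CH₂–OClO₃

Same R in every case — rank the leaving groups.
The more stable X⁻ (or X) is on its own — i.e. the weaker a base it is — the better a leaving group it makes.
CH₃CH₂–N₂⁺ loses N₂: no meaningful conjugate acid; N₂ departs as an exceptionally stable neutral molecule
CH₃CH₂–OClO₃ loses ClO₄⁻: pKₐ(HClO₄) ≈ -10
CH₃CH₂–OH₂⁺ loses H₂O: pKₐ(H₃O⁺) ≈ -1.7
CH₃CH₂–OPO(OH)₂ loses H₂PO₄⁻: pKₐ(H₃PO₄) ≈ 2.1
CH₃CH₂–OBz loses PhCOO⁻: pKₐ(C₆H₅COOH) ≈ 4.2

CH₃CH₂–N₂⁺ > CH₃CH₂–OClO₃ > CH₃CH₂–OH₂⁺ > CH₃CH₂–OPO(OH)₂ > CH₃CH₂–OBz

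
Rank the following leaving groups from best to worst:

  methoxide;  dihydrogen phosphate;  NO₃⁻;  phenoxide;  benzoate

NO₃⁻ > dihydrogen phosphate > benzoate > phenoxide > methoxide

A good leaving group is a weak base: the lower the pKₐ of its conjugate acid, the more readily it departs.
NO₃⁻: pKₐ(HNO₃) ≈ -1.3
dihydrogen phosphate: pKₐ(H₃PO₄) ≈ 2.1
benzoate: pKₐ(C₆H₅COOH) ≈ 4.2
phenoxide: pKₐ(C₆H₅OH (phenol)) ≈ 10
methoxide: pKₐ(CH₃OH) ≈ 15.5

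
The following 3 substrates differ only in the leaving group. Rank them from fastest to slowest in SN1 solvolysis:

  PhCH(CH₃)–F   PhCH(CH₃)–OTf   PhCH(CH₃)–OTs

Same R in every case — rank the leaving groups.
Leaving-group ability tracks the stability of the departed species; conjugate-acid pKₐ is the usual yardstick (lower pKₐ → better LG).
PhCH(CH₃)–OTf loses OTf⁻: pKₐ(CF₃SO₃H (triflic acid)) ≈ -14
PhCH(CH₃)–OTs loses OTs⁻: pKₐ(p-CH₃C₆H₄SO₃H (TsOH)) ≈ -2.8
PhCH(CH₃)–F loses F⁻: pKₐ(HF) ≈ 3.2

PhCH(CH₃)–OTf > PhCH(CH₃)–OTs > PhCH(CH₃)–F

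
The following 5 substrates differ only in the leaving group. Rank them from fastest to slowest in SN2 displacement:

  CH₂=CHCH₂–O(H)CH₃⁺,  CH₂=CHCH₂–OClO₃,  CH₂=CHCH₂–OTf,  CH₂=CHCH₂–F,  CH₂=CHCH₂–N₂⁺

CH₂=CHCH₂–N₂⁺ > CH₂=CHCH₂–OTf > CH₂=CHCH₂–OClO₃ > CH₂=CHCH₂–O(H)CH₃⁺ > CH₂=CHCH₂–F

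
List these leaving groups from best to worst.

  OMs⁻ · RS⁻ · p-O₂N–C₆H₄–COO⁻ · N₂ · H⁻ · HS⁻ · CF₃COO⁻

N₂ > OMs⁻ > CF₃COO⁻ > p-O₂N–C₆H₄–COO⁻ > HS⁻ > RS⁻ > H⁻

N₂: no meaningful conjugate acid; N₂ departs as an exceptionally stable neutral molecule
OMs⁻: pKₐ(CH₃SO₃H (MsOH)) ≈ -1.9
CF₃COO⁻: pKₐ(CF₃COOH) ≈ 0.2
p-O₂N–C₆H₄–COO⁻: pKₐ(p-nitrobenzoic acid) ≈ 3.4
HS⁻: pKₐ(H₂S) ≈ 7
RS⁻: pKₐ(RSH (a thiol)) ≈ 10.5
H⁻: pKₐ(H₂) ≈ 36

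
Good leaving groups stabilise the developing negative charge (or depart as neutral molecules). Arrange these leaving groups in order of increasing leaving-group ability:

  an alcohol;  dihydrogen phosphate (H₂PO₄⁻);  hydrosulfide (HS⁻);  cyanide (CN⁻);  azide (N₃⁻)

cyanide (CN⁻) < hydrosulfide (HS⁻) < azide (N₃⁻) < dihydrogen phosphate (H₂PO₄⁻) < an alcohol

Leaving-group ability tracks the stability of the departed species; conjugate-acid pKₐ is the usual yardstick (lower pKₐ → better LG).
an alcohol: pKₐ(R'OH₂⁺) ≈ -2.4 — neutral; leaves from a protonated ether (an oxonium ion, R–O(H)R'⁺)
dihydrogen phosphate (H₂PO₄⁻): pKₐ(H₃PO₄) ≈ 2.1
azide (N₃⁻): pKₐ(HN₃) ≈ 4.7
hydrosulfide (HS⁻): pKₐ(H₂S) ≈ 7 — larger and more polarisable than the oxygen analogue
cyanide (CN⁻): pKₐ(HCN) ≈ 9.2 — sp carbon stabilises the charge somewhat, but still a poor LG
Reversing gives the worst-to-best order requested.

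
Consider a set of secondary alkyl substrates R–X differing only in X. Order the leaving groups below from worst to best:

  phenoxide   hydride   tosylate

Leaving-group ability tracks the stability of the departed species; conjugate-acid pKₐ is the usual yardstick (lower pKₐ → better LG).
tosylate: pKₐ(p-CH₃C₆H₄SO₃H (TsOH)) ≈ -2.8 — resonance-delocalised arenesulfonate
phenoxide: pKₐ(C₆H₅OH (phenol)) ≈ 10 — resonance into the ring helps, but still a poor LG
hydride: pKₐ(H₂) ≈ 36 — extremely strong base; leaves only in special hydride-transfer contexts
The question asks for worst first, so the sequence is read in increasing leaving-group ability.

hydride < phenoxide < tosylate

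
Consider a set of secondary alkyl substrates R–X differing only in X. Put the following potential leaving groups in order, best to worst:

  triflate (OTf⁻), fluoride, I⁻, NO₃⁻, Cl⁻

triflate (OTf⁻) > I⁻ > Cl⁻ > NO₃⁻ > fluoride

triflate (OTf⁻): pKₐ(CF₃SO₃H (triflic acid)) ≈ -14
I⁻: pKₐ(HI) ≈ -10
Cl⁻: pKₐ(HCl) ≈ -7
NO₃⁻: pKₐ(HNO₃) ≈ -1.3 — resonance-delocalised over three oxygens
fluoride: pKₐ(HF) ≈ 3.2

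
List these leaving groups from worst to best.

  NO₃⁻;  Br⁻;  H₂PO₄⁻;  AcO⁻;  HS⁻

HS⁻ < AcO⁻ < H₂PO₄⁻ < NO₃⁻ < Br⁻

Br⁻: pKₐ(HBr) ≈ -9
NO₃⁻: pKₐ(HNO₃) ≈ -1.3 — resonance-delocalised over three oxygens
H₂PO₄⁻: pKₐ(H₃PO₄) ≈ 2.1 — moderate base; biological leaving group after further activation
AcO⁻: pKₐ(CH₃COOH) ≈ 4.8 — resonance-stabilised but still a weak base
HS⁻: pKₐ(H₂S) ≈ 7
Reversing gives the worst-to-best order requested.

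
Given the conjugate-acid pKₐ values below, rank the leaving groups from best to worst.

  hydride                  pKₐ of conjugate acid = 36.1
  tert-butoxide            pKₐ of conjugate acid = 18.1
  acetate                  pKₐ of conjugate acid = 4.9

acetate > tert-butoxide > hydride

Lower conjugate-acid pKₐ ⇒ weaker base ⇒ better leaving group.
Sorting by the given values: acetate (4.9), tert-butoxide (18.1), hydride (36.1).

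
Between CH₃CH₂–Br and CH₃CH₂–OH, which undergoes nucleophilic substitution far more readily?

From CH₃CH₂–OH the departing group would be OH⁻ (pKₐ(H₂O) ≈ 15.7). Strong base; essentially never leaves without prior activation.
From CH₃CH₂–Br the leaving group is Br⁻ (pKₐ(HBr) ≈ -9). Weak base; good leaving group.
(In practice CH₃CH₂–Br is made from CH₃CH₂–OH by treatment with PBr₃, replacing the hydroxyl with bromide.)

CH₃CH₂–Br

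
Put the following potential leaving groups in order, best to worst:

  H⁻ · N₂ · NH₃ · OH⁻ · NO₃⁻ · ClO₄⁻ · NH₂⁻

N₂ > ClO₄⁻ > NO₃⁻ > NH₃ > OH⁻ > H⁻ > NH₂⁻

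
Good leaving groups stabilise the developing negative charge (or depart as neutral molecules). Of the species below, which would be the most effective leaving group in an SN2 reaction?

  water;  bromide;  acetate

A good leaving group is a weak base: the lower the pKₐ of its conjugate acid, the more readily it departs.
bromide: pKₐ(HBr) ≈ -9
water: pKₐ(H₃O⁺) ≈ -1.7
acetate: pKₐ(CH₃COOH) ≈ 4.8

bromide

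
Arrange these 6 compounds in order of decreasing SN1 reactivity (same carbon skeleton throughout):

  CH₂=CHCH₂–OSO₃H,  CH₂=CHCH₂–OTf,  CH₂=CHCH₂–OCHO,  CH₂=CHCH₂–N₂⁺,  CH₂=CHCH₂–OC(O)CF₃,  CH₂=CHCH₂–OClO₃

CH₂=CHCH₂–N₂⁺ > CH₂=CHCH₂–OTf > CH₂=CHCH₂–OClO₃ > CH₂=CHCH₂–OSO₃H > CH₂=CHCH₂–OC(O)CF₃ > CH₂=CHCH₂–OCHO

The skeletons are identical, so relative rate is governed entirely by leaving-group ability.
Leaving-group ability tracks the stability of the departed species; conjugate-acid pKₐ is the usual yardstick (lower pKₐ → better LG).
CH₂=CHCH₂–N₂⁺ loses N₂: no meaningful conjugate acid; N₂ departs as an exceptionally stable neutral molecule
CH₂=CHCH₂–OTf loses OTf⁻: pKₐ(CF₃SO₃H (triflic acid)) ≈ -14
CH₂=CHCH₂–OClO₃ loses ClO₄⁻: pKₐ(HClO₄) ≈ -10
CH₂=CHCH₂–OSO₃H loses HSO₄⁻: pKₐ(H₂SO₄) ≈ -3
CH₂=CHCH₂–OC(O)CF₃ loses CF₃COO⁻: pKₐ(CF₃COOH) ≈ 0.2
CH₂=CHCH₂–OCHO loses HCOO⁻: pKₐ(HCOOH) ≈ 3.8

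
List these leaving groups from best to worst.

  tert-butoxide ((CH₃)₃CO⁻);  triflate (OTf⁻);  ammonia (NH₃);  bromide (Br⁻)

A good leaving group is a weak base: the lower the pKₐ of its conjugate acid, the more readily it departs.
triflate (OTf⁻): pKₐ(CF₃SO₃H (triflic acid)) ≈ -14 — charge spread over three oxygens and a CF₃ group; the premier leaving group in synthesis
bromide (Br⁻): pKₐ(HBr) ≈ -9
ammonia (NH₃): pKₐ(NH₄⁺) ≈ 9.2
tert-butoxide ((CH₃)₃CO⁻): pKₐ(t-BuOH) ≈ 18

triflate (OTf⁻) > bromide (Br⁻) > ammonia (NH₃) > tert-butoxide ((CH₃)₃CO⁻)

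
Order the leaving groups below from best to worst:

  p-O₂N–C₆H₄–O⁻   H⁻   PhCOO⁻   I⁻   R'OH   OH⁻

I⁻ > R'OH > PhCOO⁻ > p-O₂N–C₆H₄–O⁻ > OH⁻ > H⁻

I⁻: pKₐ(HI) ≈ -10
R'OH: pKₐ(R'OH₂⁺) ≈ -2.4
PhCOO⁻: pKₐ(C₆H₅COOH) ≈ 4.2
p-O₂N–C₆H₄–O⁻: pKₐ(p-nitrophenol) ≈ 7.2
OH⁻: pKₐ(H₂O) ≈ 15.7
H⁻: pKₐ(H₂) ≈ 36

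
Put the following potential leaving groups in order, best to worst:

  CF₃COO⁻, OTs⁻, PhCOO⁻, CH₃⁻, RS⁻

OTs⁻ > CF₃COO⁻ > PhCOO⁻ > RS⁻ > CH₃⁻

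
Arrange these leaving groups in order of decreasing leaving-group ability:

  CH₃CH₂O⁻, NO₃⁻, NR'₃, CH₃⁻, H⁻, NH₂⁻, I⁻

The more stable X⁻ (or X) is on its own — i.e. the weaker a base it is — the better a leaving group it makes.
I⁻: pKₐ(HI) ≈ -10
NO₃⁻: pKₐ(HNO₃) ≈ -1.3
NR'₃: pKₐ(R'₃NH⁺) ≈ 10.7 — neutral but still a fairly strong base; Hofmann-elimination LG
CH₃CH₂O⁻: pKₐ(CH₃CH₂OH) ≈ 16 — strong base; alkoxides do not leave unassisted
H⁻: pKₐ(H₂) ≈ 36 — extremely strong base; leaves only in special hydride-transfer contexts
NH₂⁻: pKₐ(NH₃) ≈ 38 — extremely strong base; never a leaving group
CH₃⁻: pKₐ(CH₄) ≈ 48

I⁻ > NO₃⁻ > NR'₃ > CH₃CH₂O⁻ > H⁻ > NH₂⁻ > CH₃⁻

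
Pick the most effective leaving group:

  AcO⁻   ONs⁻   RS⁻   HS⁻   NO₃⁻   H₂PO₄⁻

Leaving-group ability tracks the stability of the departed species; conjugate-acid pKₐ is the usual yardstick (lower pKₐ → better LG).
ONs⁻: pKₐ(p-O₂NC₆H₄SO₃H) ≈ -3.5
NO₃⁻: pKₐ(HNO₃) ≈ -1.3
H₂PO₄⁻: pKₐ(H₃PO₄) ≈ 2.1
AcO⁻: pKₐ(CH₃COOH) ≈ 4.8
HS⁻: pKₐ(H₂S) ≈ 7
RS⁻: pKₐ(RSH (a thiol)) ≈ 10.5

ONs⁻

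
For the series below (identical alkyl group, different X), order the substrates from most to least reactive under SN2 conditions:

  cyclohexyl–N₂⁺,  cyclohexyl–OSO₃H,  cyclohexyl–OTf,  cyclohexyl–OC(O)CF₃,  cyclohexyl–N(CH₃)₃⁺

cyclohexyl–N₂⁺ > cyclohexyl–OTf > cyclohexyl–OSO₃H > cyclohexyl–OC(O)CF₃ > cyclohexyl–N(CH₃)₃⁺

The skeletons are identical, so relative rate is governed entirely by leaving-group ability.
A good leaving group is a weak base: the lower the pKₐ of its conjugate acid, the more readily it departs.
cyclohexyl–N₂⁺ loses N₂: no meaningful conjugate acid; N₂ departs as an exceptionally stable neutral molecule
cyclohexyl–OTf loses OTf⁻: pKₐ(CF₃SO₃H (triflic acid)) ≈ -14
cyclohexyl–OSO₃H loses HSO₄⁻: pKₐ(H₂SO₄) ≈ -3
cyclohexyl–OC(O)CF₃ loses CF₃COO⁻: pKₐ(CF₃COOH) ≈ 0.2
cyclohexyl–N(CH₃)₃⁺ loses NR'₃: pKₐ(R'₃NH⁺) ≈ 10.7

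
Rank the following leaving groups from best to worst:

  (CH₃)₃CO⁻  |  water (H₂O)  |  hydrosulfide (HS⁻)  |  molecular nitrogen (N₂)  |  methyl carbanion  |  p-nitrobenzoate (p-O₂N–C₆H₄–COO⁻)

Leaving-group ability tracks the stability of the departed species; conjugate-acid pKₐ is the usual yardstick (lower pKₐ → better LG).
molecular nitrogen (N₂): no meaningful conjugate acid; N₂ departs as an exceptionally stable neutral molecule
water (H₂O): pKₐ(H₃O⁺) ≈ -1.7 — neutral; leaves from a protonated alcohol (R–OH₂⁺)
p-nitrobenzoate (p-O₂N–C₆H₄–COO⁻): pKₐ(p-nitrobenzoic acid) ≈ 3.4
hydrosulfide (HS⁻): pKₐ(H₂S) ≈ 7 — larger and more polarisable than the oxygen analogue
(CH₃)₃CO⁻: pKₐ(t-BuOH) ≈ 18
methyl carbanion: pKₐ(CH₄) ≈ 48 — unstabilised carbanion; the worst conceivable leaving group

molecular nitrogen (N₂) > water (H₂O) > p-nitrobenzoate (p-O₂N–C₆H₄–COO⁻) > hydrosulfide (HS⁻) > (CH₃)₃CO⁻ > methyl carbanion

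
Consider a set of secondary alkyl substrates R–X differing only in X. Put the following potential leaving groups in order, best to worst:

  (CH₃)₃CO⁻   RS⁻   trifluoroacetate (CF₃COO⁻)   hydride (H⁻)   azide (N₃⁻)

trifluoroacetate (CF₃COO⁻) > azide (N₃⁻) > RS⁻ > (CH₃)₃CO⁻ > hydride (H⁻)

A good leaving group is a weak base: the lower the pKₐ of its conjugate acid, the more readily it departs.
trifluoroacetate (CF₃COO⁻): pKₐ(CF₃COOH) ≈ 0.2 — strongly electron-withdrawing CF₃ stabilises the carboxylate
azide (N₃⁻): pKₐ(HN₃) ≈ 4.7 — linear, resonance-stabilised
RS⁻: pKₐ(RSH (a thiol)) ≈ 10.5 — moderately basic; rarely leaves without activation
(CH₃)₃CO⁻: pKₐ(t-BuOH) ≈ 18 — bulky, strongly basic alkoxide
hydride (H⁻): pKₐ(H₂) ≈ 36 — extremely strong base; leaves only in special hydride-transfer contexts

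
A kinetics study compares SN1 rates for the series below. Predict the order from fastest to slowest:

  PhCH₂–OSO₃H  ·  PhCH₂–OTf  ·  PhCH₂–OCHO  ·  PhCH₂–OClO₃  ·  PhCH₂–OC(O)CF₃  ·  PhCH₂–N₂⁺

Same R in every case — rank the leaving groups.
Rank by basicity of the departing species: weakest base leaves most easily.
PhCH₂–N₂⁺ loses N₂: no meaningful conjugate acid; N₂ departs as an exceptionally stable neutral molecule
PhCH₂–OTf loses OTf⁻: pKₐ(CF₃SO₃H (triflic acid)) ≈ -14
PhCH₂–OClO₃ loses ClO₄⁻: pKₐ(HClO₄) ≈ -10
PhCH₂–OSO₃H loses HSO₄⁻: pKₐ(H₂SO₄) ≈ -3
PhCH₂–OC(O)CF₃ loses CF₃COO⁻: pKₐ(CF₃COOH) ≈ 0.2
PhCH₂–OCHO loses HCOO⁻: pKₐ(HCOOH) ≈ 3.8

PhCH₂–N₂⁺ > PhCH₂–OTf > PhCH₂–OClO₃ > PhCH₂–OSO₃H > PhCH₂–OC(O)CF₃ > PhCH₂–OCHO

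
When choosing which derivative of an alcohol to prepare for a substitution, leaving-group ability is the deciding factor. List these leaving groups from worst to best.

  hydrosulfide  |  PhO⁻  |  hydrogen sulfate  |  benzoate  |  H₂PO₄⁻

PhO⁻ < hydrosulfide < benzoate < H₂PO₄⁻ < hydrogen sulfate

The more stable X⁻ (or X) is on its own — i.e. the weaker a base it is — the better a leaving group it makes.
hydrogen sulfate: pKₐ(H₂SO₄) ≈ -3
H₂PO₄⁻: pKₐ(H₃PO₄) ≈ 2.1
benzoate: pKₐ(C₆H₅COOH) ≈ 4.2
hydrosulfide: pKₐ(H₂S) ≈ 7
PhO⁻: pKₐ(C₆H₅OH (phenol)) ≈ 10
Reversing gives the worst-to-best order requested.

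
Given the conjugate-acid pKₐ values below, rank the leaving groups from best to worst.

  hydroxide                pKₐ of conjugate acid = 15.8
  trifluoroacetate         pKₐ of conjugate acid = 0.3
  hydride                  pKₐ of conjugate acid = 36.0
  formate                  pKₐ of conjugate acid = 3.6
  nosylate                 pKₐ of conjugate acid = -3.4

nosylate > trifluoroacetate > formate > hydroxide > hydride

Lower conjugate-acid pKₐ ⇒ weaker base ⇒ better leaving group.
Sorting by the given values: nosylate (-3.4), trifluoroacetate (0.3), formate (3.6), hydroxide (15.8), hydride (36.0).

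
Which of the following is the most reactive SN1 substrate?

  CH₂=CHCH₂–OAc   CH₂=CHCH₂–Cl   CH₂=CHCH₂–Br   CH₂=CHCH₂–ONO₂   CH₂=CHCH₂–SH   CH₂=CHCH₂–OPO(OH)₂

Identical carbon frameworks mean the comparison reduces to leaving-group quality.
The more stable X⁻ (or X) is on its own — i.e. the weaker a base it is — the better a leaving group it makes.
CH₂=CHCH₂–Br loses Br⁻: pKₐ(HBr) ≈ -9
CH₂=CHCH₂–Cl loses Cl⁻: pKₐ(HCl) ≈ -7
CH₂=CHCH₂–ONO₂ loses NO₃⁻: pKₐ(HNO₃) ≈ -1.3
CH₂=CHCH₂–OPO(OH)₂ loses H₂PO₄⁻: pKₐ(H₃PO₄) ≈ 2.1
CH₂=CHCH₂–OAc loses AcO⁻: pKₐ(CH₃COOH) ≈ 4.8
CH₂=CHCH₂–SH loses HS⁻: pKₐ(H₂S) ≈ 7

CH₂=CHCH₂–Br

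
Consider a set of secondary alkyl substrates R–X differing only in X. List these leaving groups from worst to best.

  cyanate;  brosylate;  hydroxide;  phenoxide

hydroxide < phenoxide < cyanate < brosylate

The more stable X⁻ (or X) is on its own — i.e. the weaker a base it is — the better a leaving group it makes.
brosylate: pKₐ(p-BrC₆H₄SO₃H) ≈ -2.8
cyanate: pKₐ(HOCN) ≈ 3.5
phenoxide: pKₐ(C₆H₅OH (phenol)) ≈ 10
hydroxide: pKₐ(H₂O) ≈ 15.7
Reversing gives the worst-to-best order requested.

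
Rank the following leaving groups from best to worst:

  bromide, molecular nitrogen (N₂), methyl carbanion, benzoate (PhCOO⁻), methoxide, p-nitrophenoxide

Rank by basicity of the departing species: weakest base leaves most easily.
molecular nitrogen (N₂): no meaningful conjugate acid; N₂ departs as an exceptionally stable neutral molecule
bromide: pKₐ(HBr) ≈ -9 — weak base; good leaving group
benzoate (PhCOO⁻): pKₐ(C₆H₅COOH) ≈ 4.2 — aryl carboxylate
p-nitrophenoxide: pKₐ(p-nitrophenol) ≈ 7.2 — nitro group delocalises the charge; the classic chromogenic LG
methoxide: pKₐ(CH₃OH) ≈ 15.5 — strong base; alkoxides do not leave unassisted
methyl carbanion: pKₐ(CH₄) ≈ 48

molecular nitrogen (N₂) > bromide > benzoate (PhCOO⁻) > p-nitrophenoxide > methoxide > methyl carbanion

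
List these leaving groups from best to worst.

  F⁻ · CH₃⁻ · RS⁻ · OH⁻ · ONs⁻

ONs⁻ > F⁻ > RS⁻ > OH⁻ > CH₃⁻

A good leaving group is a weak base: the lower the pKₐ of its conjugate acid, the more readily it departs.
ONs⁻: pKₐ(p-O₂NC₆H₄SO₃H) ≈ -3.5
F⁻: pKₐ(HF) ≈ 3.2
RS⁻: pKₐ(RSH (a thiol)) ≈ 10.5
OH⁻: pKₐ(H₂O) ≈ 15.7
CH₃⁻: pKₐ(CH₄) ≈ 48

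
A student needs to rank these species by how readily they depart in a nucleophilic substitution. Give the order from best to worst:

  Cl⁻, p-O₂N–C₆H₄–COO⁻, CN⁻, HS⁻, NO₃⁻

Cl⁻ > NO₃⁻ > p-O₂N–C₆H₄–COO⁻ > HS⁻ > CN⁻

Cl⁻: pKₐ(HCl) ≈ -7
NO₃⁻: pKₐ(HNO₃) ≈ -1.3
p-O₂N–C₆H₄–COO⁻: pKₐ(p-nitrobenzoic acid) ≈ 3.4
HS⁻: pKₐ(H₂S) ≈ 7
CN⁻: pKₐ(HCN) ≈ 9.2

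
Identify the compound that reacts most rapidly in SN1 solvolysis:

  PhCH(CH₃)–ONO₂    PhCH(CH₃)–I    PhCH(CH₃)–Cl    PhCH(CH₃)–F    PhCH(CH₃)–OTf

Identical carbon frameworks mean the comparison reduces to leaving-group quality.
Leaving-group ability tracks the stability of the departed species; conjugate-acid pKₐ is the usual yardstick (lower pKₐ → better LG).
PhCH(CH₃)–OTf loses OTf⁻: pKₐ(CF₃SO₃H (triflic acid)) ≈ -14
PhCH(CH₃)–I loses I⁻: pKₐ(HI) ≈ -10
PhCH(CH₃)–Cl loses Cl⁻: pKₐ(HCl) ≈ -7
PhCH(CH₃)–ONO₂ loses NO₃⁻: pKₐ(HNO₃) ≈ -1.3
PhCH(CH₃)–F loses F⁻: pKₐ(HF) ≈ 3.2

PhCH(CH₃)–OTf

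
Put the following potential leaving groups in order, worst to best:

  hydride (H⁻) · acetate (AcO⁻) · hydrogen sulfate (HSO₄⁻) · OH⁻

hydrogen sulfate (HSO₄⁻): pKₐ(H₂SO₄) ≈ -3
acetate (AcO⁻): pKₐ(CH₃COOH) ≈ 4.8
OH⁻: pKₐ(H₂O) ≈ 15.7
hydride (H⁻): pKₐ(H₂) ≈ 36
Reversing gives the worst-to-best order requested.

hydride (H⁻) < OH⁻ < acetate (AcO⁻) < hydrogen sulfate (HSO₄⁻)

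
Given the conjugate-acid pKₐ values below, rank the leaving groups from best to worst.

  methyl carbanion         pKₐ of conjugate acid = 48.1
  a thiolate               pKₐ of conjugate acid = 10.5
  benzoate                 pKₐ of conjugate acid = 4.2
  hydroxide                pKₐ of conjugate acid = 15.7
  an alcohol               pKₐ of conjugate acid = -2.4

Lower conjugate-acid pKₐ ⇒ weaker base ⇒ better leaving group.
Sorting by the given values: an alcohol (-2.4), benzoate (4.2), a thiolate (10.5), hydroxide (15.7), methyl carbanion (48.1).

an alcohol > benzoate > a thiolate > hydroxide > methyl carbanion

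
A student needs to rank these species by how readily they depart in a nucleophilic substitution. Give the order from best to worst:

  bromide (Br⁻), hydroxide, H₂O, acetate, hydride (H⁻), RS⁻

bromide (Br⁻) > H₂O > acetate > RS⁻ > hydroxide > hydride (H⁻)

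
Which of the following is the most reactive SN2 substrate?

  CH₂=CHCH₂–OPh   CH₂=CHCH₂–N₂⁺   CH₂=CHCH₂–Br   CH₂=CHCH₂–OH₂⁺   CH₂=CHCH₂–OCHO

With the same alkyl group throughout, only the leaving group differentiates the rates.
Leaving-group ability tracks the stability of the departed species; conjugate-acid pKₐ is the usual yardstick (lower pKₐ → better LG).
CH₂=CHCH₂–N₂⁺ loses N₂: no meaningful conjugate acid; N₂ departs as an exceptionally stable neutral molecule
CH₂=CHCH₂–Br loses Br⁻: pKₐ(HBr) ≈ -9
CH₂=CHCH₂–OH₂⁺ loses H₂O: pKₐ(H₃O⁺) ≈ -1.7
CH₂=CHCH₂–OCHO loses HCOO⁻: pKₐ(HCOOH) ≈ 3.8
CH₂=CHCH₂–OPh loses PhO⁻: pKₐ(C₆H₅OH (phenol)) ≈ 10

CH₂=CHCH₂–N₂⁺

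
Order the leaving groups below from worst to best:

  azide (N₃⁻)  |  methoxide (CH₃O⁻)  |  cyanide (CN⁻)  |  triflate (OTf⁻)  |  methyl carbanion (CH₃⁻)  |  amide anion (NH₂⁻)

Rank by basicity of the departing species: weakest base leaves most easily.
triflate (OTf⁻): pKₐ(CF₃SO₃H (triflic acid)) ≈ -14
azide (N₃⁻): pKₐ(HN₃) ≈ 4.7
cyanide (CN⁻): pKₐ(HCN) ≈ 9.2
methoxide (CH₃O⁻): pKₐ(CH₃OH) ≈ 15.5
amide anion (NH₂⁻): pKₐ(NH₃) ≈ 38
methyl carbanion (CH₃⁻): pKₐ(CH₄) ≈ 48
Listed from poorest to best leaving group as asked.

methyl carbanion (CH₃⁻) < amide anion (NH₂⁻) < methoxide (CH₃O⁻) < cyanide (CN⁻) < azide (N₃⁻) < triflate (OTf⁻)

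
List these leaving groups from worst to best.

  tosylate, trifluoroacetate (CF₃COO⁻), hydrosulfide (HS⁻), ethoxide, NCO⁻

Rank by basicity of the departing species: weakest base leaves most easily.
tosylate: pKₐ(p-CH₃C₆H₄SO₃H (TsOH)) ≈ -2.8
trifluoroacetate (CF₃COO⁻): pKₐ(CF₃COOH) ≈ 0.2
NCO⁻: pKₐ(HOCN) ≈ 3.5
hydrosulfide (HS⁻): pKₐ(H₂S) ≈ 7
ethoxide: pKₐ(CH₃CH₂OH) ≈ 16
Reversing gives the worst-to-best order requested.

ethoxide < hydrosulfide (HS⁻) < NCO⁻ < trifluoroacetate (CF₃COO⁻) < tosylate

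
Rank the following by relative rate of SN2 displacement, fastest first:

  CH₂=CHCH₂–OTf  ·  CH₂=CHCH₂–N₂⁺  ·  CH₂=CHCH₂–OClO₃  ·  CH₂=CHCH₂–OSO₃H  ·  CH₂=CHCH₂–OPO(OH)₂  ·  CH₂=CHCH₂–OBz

CH₂=CHCH₂–N₂⁺ > CH₂=CHCH₂–OTf > CH₂=CHCH₂–OClO₃ > CH₂=CHCH₂–OSO₃H > CH₂=CHCH₂–OPO(OH)₂ > CH₂=CHCH₂–OBz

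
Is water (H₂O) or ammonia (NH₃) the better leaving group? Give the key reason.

water (H₂O)

water (H₂O) is the better leaving group.
pKₐ(H₃O⁺) ≈ -1.7 versus pKₐ(NH₄⁺) ≈ 9.2: water (H₂O) is the much weaker base.
Neutral; leaves from a protonated alcohol (R–OH₂⁺).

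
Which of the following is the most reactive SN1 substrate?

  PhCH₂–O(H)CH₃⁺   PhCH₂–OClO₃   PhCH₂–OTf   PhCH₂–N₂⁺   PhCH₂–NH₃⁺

Same R in every case — rank the leaving groups.
A good leaving group is a weak base: the lower the pKₐ of its conjugate acid, the more readily it departs.
PhCH₂–N₂⁺ loses N₂: no meaningful conjugate acid; N₂ departs as an exceptionally stable neutral molecule
PhCH₂–OTf loses OTf⁻: pKₐ(CF₃SO₃H (triflic acid)) ≈ -14
PhCH₂–OClO₃ loses ClO₄⁻: pKₐ(HClO₄) ≈ -10
PhCH₂–O(H)CH₃⁺ loses R'OH: pKₐ(R'OH₂⁺) ≈ -2.4
PhCH₂–NH₃⁺ loses NH₃: pKₐ(NH₄⁺) ≈ 9.2

PhCH₂–N₂⁺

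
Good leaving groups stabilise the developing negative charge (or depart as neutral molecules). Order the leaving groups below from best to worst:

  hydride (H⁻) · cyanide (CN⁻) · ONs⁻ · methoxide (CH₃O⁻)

ONs⁻ > cyanide (CN⁻) > methoxide (CH₃O⁻) > hydride (H⁻)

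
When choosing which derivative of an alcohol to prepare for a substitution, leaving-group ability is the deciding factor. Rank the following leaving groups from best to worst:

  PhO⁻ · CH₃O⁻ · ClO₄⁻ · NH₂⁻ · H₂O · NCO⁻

Rank by basicity of the departing species: weakest base leaves most easily.
ClO₄⁻: pKₐ(HClO₄) ≈ -10
H₂O: pKₐ(H₃O⁺) ≈ -1.7
NCO⁻: pKₐ(HOCN) ≈ 3.5
PhO⁻: pKₐ(C₆H₅OH (phenol)) ≈ 10
CH₃O⁻: pKₐ(CH₃OH) ≈ 15.5
NH₂⁻: pKₐ(NH₃) ≈ 38

ClO₄⁻ > H₂O > NCO⁻ > PhO⁻ > CH₃O⁻ > NH₂⁻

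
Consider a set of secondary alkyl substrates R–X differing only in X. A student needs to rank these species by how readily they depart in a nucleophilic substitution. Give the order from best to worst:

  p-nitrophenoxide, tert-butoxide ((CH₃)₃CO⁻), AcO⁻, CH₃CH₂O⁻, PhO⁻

Leaving-group ability tracks the stability of the departed species; conjugate-acid pKₐ is the usual yardstick (lower pKₐ → better LG).
AcO⁻: pKₐ(CH₃COOH) ≈ 4.8
p-nitrophenoxide: pKₐ(p-nitrophenol) ≈ 7.2
PhO⁻: pKₐ(C₆H₅OH (phenol)) ≈ 10
CH₃CH₂O⁻: pKₐ(CH₃CH₂OH) ≈ 16
tert-butoxide ((CH₃)₃CO⁻): pKₐ(t-BuOH) ≈ 18

AcO⁻ > p-nitrophenoxide > PhO⁻ > CH₃CH₂O⁻ > tert-butoxide ((CH₃)₃CO⁻)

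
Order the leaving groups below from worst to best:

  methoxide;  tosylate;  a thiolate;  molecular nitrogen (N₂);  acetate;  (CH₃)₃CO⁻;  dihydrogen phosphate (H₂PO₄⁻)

The more stable X⁻ (or X) is on its own — i.e. the weaker a base it is — the better a leaving group it makes.
molecular nitrogen (N₂): no meaningful conjugate acid; N₂ departs as an exceptionally stable neutral molecule
tosylate: pKₐ(p-CH₃C₆H₄SO₃H (TsOH)) ≈ -2.8
dihydrogen phosphate (H₂PO₄⁻): pKₐ(H₃PO₄) ≈ 2.1
acetate: pKₐ(CH₃COOH) ≈ 4.8
a thiolate: pKₐ(RSH (a thiol)) ≈ 10.5
methoxide: pKₐ(CH₃OH) ≈ 15.5
(CH₃)₃CO⁻: pKₐ(t-BuOH) ≈ 18
Listed from poorest to best leaving group as asked.

(CH₃)₃CO⁻ < methoxide < a thiolate < acetate < dihydrogen phosphate (H₂PO₄⁻) < tosylate < molecular nitrogen (N₂)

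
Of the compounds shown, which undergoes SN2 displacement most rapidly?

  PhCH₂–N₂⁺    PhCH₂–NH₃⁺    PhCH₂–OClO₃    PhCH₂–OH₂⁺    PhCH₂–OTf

PhCH₂–N₂⁺

Same R in every case — rank the leaving groups.
The more stable X⁻ (or X) is on its own — i.e. the weaker a base it is — the better a leaving group it makes.
PhCH₂–N₂⁺ loses N₂: no meaningful conjugate acid; N₂ departs as an exceptionally stable neutral molecule
PhCH₂–OTf loses OTf⁻: pKₐ(CF₃SO₃H (triflic acid)) ≈ -14
PhCH₂–OClO₃ loses ClO₄⁻: pKₐ(HClO₄) ≈ -10
PhCH₂–OH₂⁺ loses H₂O: pKₐ(H₃O⁺) ≈ -1.7
PhCH₂–NH₃⁺ loses NH₃: pKₐ(NH₄⁺) ≈ 9.2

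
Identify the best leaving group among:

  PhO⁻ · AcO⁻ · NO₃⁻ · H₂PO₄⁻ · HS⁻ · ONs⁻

ONs⁻: pKₐ(p-O₂NC₆H₄SO₃H) ≈ -3.5
NO₃⁻: pKₐ(HNO₃) ≈ -1.3
H₂PO₄⁻: pKₐ(H₃PO₄) ≈ 2.1
AcO⁻: pKₐ(CH₃COOH) ≈ 4.8
HS⁻: pKₐ(H₂S) ≈ 7
PhO⁻: pKₐ(C₆H₅OH (phenol)) ≈ 10

ONs⁻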